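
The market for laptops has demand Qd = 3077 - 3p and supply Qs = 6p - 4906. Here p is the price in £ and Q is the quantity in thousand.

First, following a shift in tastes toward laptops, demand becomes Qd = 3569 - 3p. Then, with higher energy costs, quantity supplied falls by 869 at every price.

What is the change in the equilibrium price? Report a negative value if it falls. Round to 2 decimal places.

+151.22

Initially, 3077 - 3p = 6p - 4906, so 7983 = 9p and p = 887, Q = 416.
The shock moves the curves to Qd = 3569 - 3p and Qs = 6p - 5775.
Equate the new curves: 3569 - 3p = 6p - 5775, giving 9344 = 9p, p = 9344/9 ≈ 1038.2222, Q = 1363/3 ≈ 454.3333.
Δp = 1038.2222 − 887 = +151.22.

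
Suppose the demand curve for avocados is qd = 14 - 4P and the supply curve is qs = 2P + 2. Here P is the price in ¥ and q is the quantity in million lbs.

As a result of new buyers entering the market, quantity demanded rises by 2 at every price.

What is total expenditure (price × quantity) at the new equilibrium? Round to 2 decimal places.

15.56

Original equilibrium: 14 - 4P = 2P + 2 gives 12 = 6P, so P = 2 and q = 6.
The new curves are qd = 16 - 4P (demand) and qs = 2P + 2 (supply).
Clearing the new market: 16 - 4P = 2P + 2, so P = 7/3 ≈ 2.3333 and q = 20/3 ≈ 6.6667.
New expenditure = 2.3333 × 6.6667 = 15.56.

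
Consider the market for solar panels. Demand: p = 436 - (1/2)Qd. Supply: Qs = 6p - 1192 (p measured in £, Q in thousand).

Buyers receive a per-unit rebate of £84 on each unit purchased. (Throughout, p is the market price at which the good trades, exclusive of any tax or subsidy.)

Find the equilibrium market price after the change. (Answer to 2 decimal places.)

279.00

Initially, 872 - 2p = 6p - 1192, so 2064 = 8p and p = 258, Q = 356.
Since buyers' out-of-pocket price is the market price minus the rebate, the effective demand curve becomes Qd = 1040 - 2p.
Clearing the new market: 1040 - 2p = 6p - 1192, so p = 279 and Q = 482.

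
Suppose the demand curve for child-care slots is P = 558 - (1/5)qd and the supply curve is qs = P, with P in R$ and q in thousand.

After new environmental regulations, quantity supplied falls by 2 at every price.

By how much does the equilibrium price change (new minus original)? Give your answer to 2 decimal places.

Solve the original market: 2790 - 5P = P, hence P = 465 and q = 465.
The shock moves the curves to qd = 2790 - 5P and qs = P - 2.
Clearing the new market: 2790 - 5P = P - 2, so P = 1396/3 ≈ 465.3333 and q = 1390/3 ≈ 463.3333.
ΔP = 465.3333 − 465 = +0.33.

+0.33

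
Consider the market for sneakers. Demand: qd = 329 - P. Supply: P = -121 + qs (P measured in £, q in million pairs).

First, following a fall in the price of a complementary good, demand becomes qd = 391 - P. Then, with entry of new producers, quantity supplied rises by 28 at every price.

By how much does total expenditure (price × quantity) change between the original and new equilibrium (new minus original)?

Initially, 329 - P = P + 121, so 208 = 2P and P = 104, q = 225.
The new curves are qd = 391 - P (demand) and qs = P + 149 (supply).
Equate the new curves: 391 - P = P + 149, giving 242 = 2P, P = 121, q = 270.
Expenditure moves from 104×225 = 23400 to 121×270 = 32670; change = +9270.

+9270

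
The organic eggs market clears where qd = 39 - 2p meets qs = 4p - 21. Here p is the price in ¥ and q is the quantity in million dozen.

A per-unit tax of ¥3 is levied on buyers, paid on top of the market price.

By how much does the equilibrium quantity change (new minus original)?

Original equilibrium: 39 - 2p = 4p - 21 gives 60 = 6p, so p = 10 and q = 19.
Since buyers pay the price plus the tax, the effective demand curve becomes qd = 33 - 2p.
Equate the new curves: 33 - 2p = 4p - 21, giving 54 = 6p, p = 9, q = 15.
Δq = 15 − 19 = -4.

-4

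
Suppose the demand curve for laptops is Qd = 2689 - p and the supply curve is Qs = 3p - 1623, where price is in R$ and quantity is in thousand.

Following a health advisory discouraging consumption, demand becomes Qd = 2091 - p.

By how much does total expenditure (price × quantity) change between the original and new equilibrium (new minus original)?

-657276.75

Original equilibrium: 2689 - p = 3p - 1623 gives 4312 = 4p, so p = 1078 and Q = 1611.
The new curves are Qd = 2091 - p (demand) and Qs = 3p - 1623 (supply).
Setting them equal: 2091 - p = 3p - 1623 → 3714 = 4p, so p = 928.5 and Q = 1162.5.
Expenditure moves from 1078×1611 = 1736658 to 928.5×1162.5 = 1079381.25; change = -657276.75.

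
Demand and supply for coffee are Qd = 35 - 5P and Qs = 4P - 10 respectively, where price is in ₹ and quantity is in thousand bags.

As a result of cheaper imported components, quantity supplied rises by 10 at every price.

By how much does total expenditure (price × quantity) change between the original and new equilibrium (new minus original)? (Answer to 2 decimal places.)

Original equilibrium: 35 - 5P = 4P - 10 gives 45 = 9P, so P = 5 and Q = 10.
With the change applied: demand Qd = 35 - 5P, supply Qs = 4P.
Clearing the new market: 35 - 5P = 4P, so P = 35/9 ≈ 3.8889 and Q = 140/9 ≈ 15.5556.
Expenditure moves from 5×10 = 50 to 3.8889×15.5556 = 60.4938; change = +10.49.

+10.49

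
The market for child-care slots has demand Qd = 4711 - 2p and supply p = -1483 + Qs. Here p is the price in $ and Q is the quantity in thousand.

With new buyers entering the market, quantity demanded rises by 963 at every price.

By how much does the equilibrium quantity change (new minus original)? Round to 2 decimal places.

Original equilibrium: 4711 - 2p = p + 1483 gives 3228 = 3p, so p = 1076 and Q = 2559.
The shock moves the curves to Qd = 5674 - 2p and Qs = p + 1483.
Clearing the new market: 5674 - 2p = p + 1483, so p = 1397 and Q = 2880.
ΔQ = 2880 − 2559 = +321.00.

+321.00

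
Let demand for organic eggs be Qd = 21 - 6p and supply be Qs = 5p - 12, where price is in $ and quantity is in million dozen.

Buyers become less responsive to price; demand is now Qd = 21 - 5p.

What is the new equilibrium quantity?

4.5

Initially, 21 - 6p = 5p - 12, so 33 = 11p and p = 3, Q = 3.
After the shift, demand is Qd = 21 - 5p and supply is Qs = 5p - 12.
Clearing the new market: 21 - 5p = 5p - 12, so p = 3.3 and Q = 4.5.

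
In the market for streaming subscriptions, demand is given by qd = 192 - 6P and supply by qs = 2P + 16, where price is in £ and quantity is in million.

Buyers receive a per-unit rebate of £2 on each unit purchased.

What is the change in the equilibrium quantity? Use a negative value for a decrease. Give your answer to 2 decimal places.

+3.00

Before the shock: 192 - 6P = 2P + 16 ⇒ 176 = 8P ⇒ P = 22, q = 60.
Since buyers' out-of-pocket price is the market price minus the rebate, the effective demand curve becomes qd = 204 - 6P.
Setting them equal: 204 - 6P = 2P + 16 → 188 = 8P, so P = 23.5 and q = 63.
Δq = 63 − 60 = +3.00.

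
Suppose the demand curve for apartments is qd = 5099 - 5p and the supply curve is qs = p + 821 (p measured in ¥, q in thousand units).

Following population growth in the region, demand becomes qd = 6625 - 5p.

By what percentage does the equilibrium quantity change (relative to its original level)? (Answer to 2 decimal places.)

Solve the original market: 5099 - 5p = p + 821, hence p = 713 and q = 1534.
After the shift, demand is qd = 6625 - 5p and supply is qs = p + 821.
Setting them equal: 6625 - 5p = p + 821 → 5804 = 6p, so p = 2902/3 ≈ 967.3333 and q = 5365/3 ≈ 1788.3333.
%Δq = (1788.3333 − 1534) / 1534 × 100 = +16.58%.

+16.58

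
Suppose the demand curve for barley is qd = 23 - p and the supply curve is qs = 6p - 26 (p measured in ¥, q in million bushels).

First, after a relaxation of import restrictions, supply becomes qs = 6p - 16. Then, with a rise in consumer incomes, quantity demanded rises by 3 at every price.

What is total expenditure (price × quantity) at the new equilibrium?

Initially, 23 - p = 6p - 26, so 49 = 7p and p = 7, q = 16.
The shock moves the curves to qd = 26 - p and qs = 6p - 16.
Equate the new curves: 26 - p = 6p - 16, giving 42 = 7p, p = 6, q = 20.
New expenditure = 6 × 20 = 120.

120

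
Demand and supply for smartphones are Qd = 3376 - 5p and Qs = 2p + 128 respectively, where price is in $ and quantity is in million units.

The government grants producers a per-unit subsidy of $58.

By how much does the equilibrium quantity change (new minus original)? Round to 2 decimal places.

+82.86

Initially, 3376 - 5p = 2p + 128, so 3248 = 7p and p = 464, Q = 1056.
Since sellers receive the price plus the subsidy, the effective supply curve becomes Qs = 2p + 244.
New equilibrium: 3376 - 5p = 2p + 244 ⇒ 3132 = 7p ⇒ p = 3132/7 ≈ 447.4286, Q = 7972/7 ≈ 1138.8571.
ΔQ = 1138.8571 − 1056 = +82.86.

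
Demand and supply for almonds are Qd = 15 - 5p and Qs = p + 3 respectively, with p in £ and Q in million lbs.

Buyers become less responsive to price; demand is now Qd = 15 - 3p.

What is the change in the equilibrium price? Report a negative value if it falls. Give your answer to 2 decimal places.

+1.00

Solve the original market: 15 - 5p = p + 3, hence p = 2 and Q = 5.
The shock moves the curves to Qd = 15 - 3p and Qs = p + 3.
Equate the new curves: 15 - 3p = p + 3, giving 12 = 4p, p = 3, Q = 6.
Δp = 3 − 2 = +1.00.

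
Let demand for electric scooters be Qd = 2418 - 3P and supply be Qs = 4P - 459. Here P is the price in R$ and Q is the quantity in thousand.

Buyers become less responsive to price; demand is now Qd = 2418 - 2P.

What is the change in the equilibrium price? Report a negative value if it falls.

+68.5

Initially, 2418 - 3P = 4P - 459, so 2877 = 7P and P = 411, Q = 1185.
The shock moves the curves to Qd = 2418 - 2P and Qs = 4P - 459.
Equate the new curves: 2418 - 2P = 4P - 459, giving 2877 = 6P, P = 479.5, Q = 1459.
ΔP = 479.5 − 411 = +68.5.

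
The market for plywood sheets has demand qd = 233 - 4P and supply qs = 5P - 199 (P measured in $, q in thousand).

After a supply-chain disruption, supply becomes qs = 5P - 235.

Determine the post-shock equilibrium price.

Solve the original market: 233 - 4P = 5P - 199, hence P = 48 and q = 41.
After the shift, demand is qd = 233 - 4P and supply is qs = 5P - 235.
Clearing the new market: 233 - 4P = 5P - 235, so P = 52 and q = 25.

52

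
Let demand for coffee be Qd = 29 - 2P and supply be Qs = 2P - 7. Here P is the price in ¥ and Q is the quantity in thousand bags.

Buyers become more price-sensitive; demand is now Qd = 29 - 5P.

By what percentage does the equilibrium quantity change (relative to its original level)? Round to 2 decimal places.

Before the shock: 29 - 2P = 2P - 7 ⇒ 36 = 4P ⇒ P = 9, Q = 11.
After the shift, demand is Qd = 29 - 5P and supply is Qs = 2P - 7.
New equilibrium: 29 - 5P = 2P - 7 ⇒ 36 = 7P ⇒ P = 36/7 ≈ 5.1429, Q = 23/7 ≈ 3.2857.
%ΔQ = (3.2857 − 11) / 11 × 100 = -70.13%.

-70.13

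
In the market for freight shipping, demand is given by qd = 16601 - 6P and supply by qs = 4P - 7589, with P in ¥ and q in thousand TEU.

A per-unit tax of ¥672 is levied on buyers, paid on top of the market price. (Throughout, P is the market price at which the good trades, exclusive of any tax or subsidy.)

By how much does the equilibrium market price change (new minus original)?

Solve the original market: 16601 - 6P = 4P - 7589, hence P = 2419 and q = 2087.
Since buyers pay the price plus the tax, the effective demand curve becomes qd = 12569 - 6P.
Equate the new curves: 12569 - 6P = 4P - 7589, giving 20158 = 10P, P = 2015.8, q = 474.2.
ΔP = 2015.8 − 2419 = -403.2.

-403.2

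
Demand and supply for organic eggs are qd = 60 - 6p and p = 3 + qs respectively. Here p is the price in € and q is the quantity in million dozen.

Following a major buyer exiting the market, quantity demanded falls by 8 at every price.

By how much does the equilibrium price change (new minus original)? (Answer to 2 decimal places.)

-1.14

Before the shock: 60 - 6p = p - 3 ⇒ 63 = 7p ⇒ p = 9, q = 6.
With the change applied: demand qd = 52 - 6p, supply qs = p - 3.
Setting them equal: 52 - 6p = p - 3 → 55 = 7p, so p = 55/7 ≈ 7.8571 and q = 34/7 ≈ 4.8571.
Δp = 7.8571 − 9 = -1.14.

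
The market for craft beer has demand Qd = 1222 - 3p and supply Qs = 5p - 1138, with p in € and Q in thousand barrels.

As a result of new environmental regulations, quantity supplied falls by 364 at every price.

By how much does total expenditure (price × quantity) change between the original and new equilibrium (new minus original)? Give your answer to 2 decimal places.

Original equilibrium: 1222 - 3p = 5p - 1138 gives 2360 = 8p, so p = 295 and Q = 337.
The new curves are Qd = 1222 - 3p (demand) and Qs = 5p - 1502 (supply).
Clearing the new market: 1222 - 3p = 5p - 1502, so p = 340.5 and Q = 200.5.
Expenditure moves from 295×337 = 99415 to 340.5×200.5 = 68270.25; change = -31144.75.

-31144.75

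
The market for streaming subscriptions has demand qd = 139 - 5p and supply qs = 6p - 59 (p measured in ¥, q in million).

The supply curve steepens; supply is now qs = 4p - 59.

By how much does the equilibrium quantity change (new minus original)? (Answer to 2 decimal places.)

-20.00

Before the shock: 139 - 5p = 6p - 59 ⇒ 198 = 11p ⇒ p = 18, q = 49.
After the shift, demand is qd = 139 - 5p and supply is qs = 4p - 59.
Equate the new curves: 139 - 5p = 4p - 59, giving 198 = 9p, p = 22, q = 29.
Δq = 29 − 49 = -20.00.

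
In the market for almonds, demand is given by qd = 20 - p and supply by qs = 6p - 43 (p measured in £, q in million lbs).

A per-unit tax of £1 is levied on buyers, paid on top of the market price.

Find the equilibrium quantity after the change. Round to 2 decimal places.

Solve the original market: 20 - p = 6p - 43, hence p = 9 and q = 11.
Since buyers pay the price plus the tax, the effective demand curve becomes qd = 19 - p.
New equilibrium: 19 - p = 6p - 43 ⇒ 62 = 7p ⇒ p = 62/7 ≈ 8.8571, q = 71/7 ≈ 10.1429.

10.14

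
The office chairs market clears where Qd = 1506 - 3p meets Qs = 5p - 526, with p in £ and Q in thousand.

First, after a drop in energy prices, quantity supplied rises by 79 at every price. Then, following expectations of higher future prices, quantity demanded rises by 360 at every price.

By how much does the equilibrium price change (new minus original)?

Solve the original market: 1506 - 3p = 5p - 526, hence p = 254 and Q = 744.
The shock moves the curves to Qd = 1866 - 3p and Qs = 5p - 447.
Setting them equal: 1866 - 3p = 5p - 447 → 2313 = 8p, so p = 289.125 and Q = 998.625.
Δp = 289.125 − 254 = +35.125.

+35.125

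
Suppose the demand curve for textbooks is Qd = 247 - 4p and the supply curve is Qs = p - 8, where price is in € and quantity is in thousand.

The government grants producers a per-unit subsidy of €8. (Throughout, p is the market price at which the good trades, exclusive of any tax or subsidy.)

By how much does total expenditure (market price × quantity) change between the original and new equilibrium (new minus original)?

Original equilibrium: 247 - 4p = p - 8 gives 255 = 5p, so p = 51 and Q = 43.
Since sellers receive the price plus the subsidy, the effective supply curve becomes Qs = p.
New equilibrium: 247 - 4p = p ⇒ 247 = 5p ⇒ p = 49.4, Q = 49.4.
Expenditure moves from 51×43 = 2193 to 49.4×49.4 = 2440.36; change = +247.36.

+247.36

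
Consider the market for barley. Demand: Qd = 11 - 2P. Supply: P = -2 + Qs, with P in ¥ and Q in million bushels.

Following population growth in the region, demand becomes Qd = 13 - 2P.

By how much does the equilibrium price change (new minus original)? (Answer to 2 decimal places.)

Before the shock: 11 - 2P = P + 2 ⇒ 9 = 3P ⇒ P = 3, Q = 5.
The new curves are Qd = 13 - 2P (demand) and Qs = P + 2 (supply).
Clearing the new market: 13 - 2P = P + 2, so P = 11/3 ≈ 3.6667 and Q = 17/3 ≈ 5.6667.
ΔP = 3.6667 − 3 = +0.67.

+0.67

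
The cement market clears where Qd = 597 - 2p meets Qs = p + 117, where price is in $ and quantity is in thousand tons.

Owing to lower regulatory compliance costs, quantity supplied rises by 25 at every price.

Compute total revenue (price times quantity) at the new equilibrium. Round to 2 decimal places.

Solve the original market: 597 - 2p = p + 117, hence p = 160 and Q = 277.
The new curves are Qd = 597 - 2p (demand) and Qs = p + 142 (supply).
New equilibrium: 597 - 2p = p + 142 ⇒ 455 = 3p ⇒ p = 455/3 ≈ 151.6667, Q = 881/3 ≈ 293.6667.
New expenditure = 151.6667 × 293.6667 = 44539.44.

44539.44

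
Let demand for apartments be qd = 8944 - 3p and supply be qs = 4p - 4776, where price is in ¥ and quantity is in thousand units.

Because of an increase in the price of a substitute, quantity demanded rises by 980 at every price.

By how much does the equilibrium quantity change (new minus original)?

Solve the original market: 8944 - 3p = 4p - 4776, hence p = 1960 and q = 3064.
After the shift, demand is qd = 9924 - 3p and supply is qs = 4p - 4776.
New equilibrium: 9924 - 3p = 4p - 4776 ⇒ 14700 = 7p ⇒ p = 2100, q = 3624.
Δq = 3624 − 3064 = +560.

+560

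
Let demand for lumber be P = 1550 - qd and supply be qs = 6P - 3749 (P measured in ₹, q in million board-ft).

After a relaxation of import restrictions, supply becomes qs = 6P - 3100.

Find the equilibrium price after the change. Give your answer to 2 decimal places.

664.29

Original equilibrium: 1550 - P = 6P - 3749 gives 5299 = 7P, so P = 757 and q = 793.
The shock moves the curves to qd = 1550 - P and qs = 6P - 3100.
Setting them equal: 1550 - P = 6P - 3100 → 4650 = 7P, so P = 4650/7 ≈ 664.2857 and q = 6200/7 ≈ 885.7143.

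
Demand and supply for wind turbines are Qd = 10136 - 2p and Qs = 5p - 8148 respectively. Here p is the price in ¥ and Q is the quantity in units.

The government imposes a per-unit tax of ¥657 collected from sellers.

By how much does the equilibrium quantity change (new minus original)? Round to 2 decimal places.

Before the shock: 10136 - 2p = 5p - 8148 ⇒ 18284 = 7p ⇒ p = 2612, Q = 4912.
Since sellers keep the price net of the tax, the effective supply curve becomes Qs = 5p - 11433.
New equilibrium: 10136 - 2p = 5p - 11433 ⇒ 21569 = 7p ⇒ p = 21569/7 ≈ 3081.2857, Q = 27814/7 ≈ 3973.4286.
ΔQ = 3973.4286 − 4912 = -938.57.

-938.57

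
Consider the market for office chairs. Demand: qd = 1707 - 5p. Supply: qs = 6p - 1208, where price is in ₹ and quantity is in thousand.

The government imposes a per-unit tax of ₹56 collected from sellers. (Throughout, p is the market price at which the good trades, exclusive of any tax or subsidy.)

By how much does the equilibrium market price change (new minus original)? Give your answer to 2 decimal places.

Original equilibrium: 1707 - 5p = 6p - 1208 gives 2915 = 11p, so p = 265 and q = 382.
Since sellers keep the price net of the tax, the effective supply curve becomes qs = 6p - 1544.
Clearing the new market: 1707 - 5p = 6p - 1544, so p = 3251/11 ≈ 295.5455 and q = 2522/11 ≈ 229.2727.
Δp = 295.5455 − 265 = +30.55.

+30.55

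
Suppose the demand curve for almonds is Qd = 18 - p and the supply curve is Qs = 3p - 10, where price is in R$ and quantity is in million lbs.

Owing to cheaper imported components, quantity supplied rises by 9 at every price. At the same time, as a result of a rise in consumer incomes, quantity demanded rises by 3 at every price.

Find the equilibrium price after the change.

Initially, 18 - p = 3p - 10, so 28 = 4p and p = 7, Q = 11.
With the change applied: demand Qd = 21 - p, supply Qs = 3p - 1.
New equilibrium: 21 - p = 3p - 1 ⇒ 22 = 4p ⇒ p = 5.5, Q = 15.5.

5.5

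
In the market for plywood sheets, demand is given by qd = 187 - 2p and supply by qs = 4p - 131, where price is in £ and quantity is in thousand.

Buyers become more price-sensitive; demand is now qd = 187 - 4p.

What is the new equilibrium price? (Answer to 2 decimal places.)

Solve the original market: 187 - 2p = 4p - 131, hence p = 53 and q = 81.
With the change applied: demand qd = 187 - 4p, supply qs = 4p - 131.
Clearing the new market: 187 - 4p = 4p - 131, so p = 39.75 and q = 28.

39.75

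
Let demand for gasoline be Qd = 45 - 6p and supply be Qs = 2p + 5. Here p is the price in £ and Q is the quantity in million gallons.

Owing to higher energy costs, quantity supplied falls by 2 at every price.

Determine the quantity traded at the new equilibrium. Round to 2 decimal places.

13.50

Before the shock: 45 - 6p = 2p + 5 ⇒ 40 = 8p ⇒ p = 5, Q = 15.
The new curves are Qd = 45 - 6p (demand) and Qs = 2p + 3 (supply).
Setting them equal: 45 - 6p = 2p + 3 → 42 = 8p, so p = 5.25 and Q = 13.5.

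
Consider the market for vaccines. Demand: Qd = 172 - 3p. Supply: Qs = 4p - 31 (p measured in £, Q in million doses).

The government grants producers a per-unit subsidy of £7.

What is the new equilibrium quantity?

97

Original equilibrium: 172 - 3p = 4p - 31 gives 203 = 7p, so p = 29 and Q = 85.
Since sellers receive the price plus the subsidy, the effective supply curve becomes Qs = 4p - 3.
New equilibrium: 172 - 3p = 4p - 3 ⇒ 175 = 7p ⇒ p = 25, Q = 97.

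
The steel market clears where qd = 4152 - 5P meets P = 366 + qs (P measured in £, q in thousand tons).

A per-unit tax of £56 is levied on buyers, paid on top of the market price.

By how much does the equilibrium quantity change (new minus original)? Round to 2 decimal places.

Original equilibrium: 4152 - 5P = P - 366 gives 4518 = 6P, so P = 753 and q = 387.
Since buyers pay the price plus the tax, the effective demand curve becomes qd = 3872 - 5P.
Equate the new curves: 3872 - 5P = P - 366, giving 4238 = 6P, P = 2119/3 ≈ 706.3333, q = 1021/3 ≈ 340.3333.
Δq = 340.3333 − 387 = -46.67.

-46.67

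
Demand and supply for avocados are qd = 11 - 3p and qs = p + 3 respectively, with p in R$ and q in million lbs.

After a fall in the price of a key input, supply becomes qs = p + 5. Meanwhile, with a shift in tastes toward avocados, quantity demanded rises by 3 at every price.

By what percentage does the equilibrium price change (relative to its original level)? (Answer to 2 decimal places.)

Before the shock: 11 - 3p = p + 3 ⇒ 8 = 4p ⇒ p = 2, q = 5.
After the shift, demand is qd = 14 - 3p and supply is qs = p + 5.
New equilibrium: 14 - 3p = p + 5 ⇒ 9 = 4p ⇒ p = 2.25, q = 7.25.
%Δp = (2.25 − 2) / 2 × 100 = +12.50%.

+12.50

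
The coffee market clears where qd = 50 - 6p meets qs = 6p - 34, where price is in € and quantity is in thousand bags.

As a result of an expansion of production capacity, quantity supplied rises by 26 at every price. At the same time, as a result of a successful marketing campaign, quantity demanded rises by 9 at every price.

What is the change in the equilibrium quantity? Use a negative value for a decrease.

Initially, 50 - 6p = 6p - 34, so 84 = 12p and p = 7, q = 8.
After the shift, demand is qd = 59 - 6p and supply is qs = 6p - 8.
Clearing the new market: 59 - 6p = 6p - 8, so p = 67/12 ≈ 5.5833 and q = 25.5.
Δq = 25.5 − 8 = +17.5.

+17.5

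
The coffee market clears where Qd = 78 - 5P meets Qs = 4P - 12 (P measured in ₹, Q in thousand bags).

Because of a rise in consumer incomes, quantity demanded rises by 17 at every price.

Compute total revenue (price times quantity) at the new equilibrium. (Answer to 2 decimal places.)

422.72

Original equilibrium: 78 - 5P = 4P - 12 gives 90 = 9P, so P = 10 and Q = 28.
With the change applied: demand Qd = 95 - 5P, supply Qs = 4P - 12.
Equate the new curves: 95 - 5P = 4P - 12, giving 107 = 9P, P = 107/9 ≈ 11.8889, Q = 320/9 ≈ 35.5556.
New expenditure = 11.8889 × 35.5556 = 422.72.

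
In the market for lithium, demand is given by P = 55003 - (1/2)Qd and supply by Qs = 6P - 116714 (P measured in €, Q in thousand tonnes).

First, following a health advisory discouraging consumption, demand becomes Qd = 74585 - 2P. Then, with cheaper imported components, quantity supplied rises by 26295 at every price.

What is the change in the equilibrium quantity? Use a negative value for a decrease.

-19992

Original equilibrium: 110006 - 2P = 6P - 116714 gives 226720 = 8P, so P = 28340 and Q = 53326.
The new curves are Qd = 74585 - 2P (demand) and Qs = 6P - 90419 (supply).
New equilibrium: 74585 - 2P = 6P - 90419 ⇒ 165004 = 8P ⇒ P = 20625.5, Q = 33334.
ΔQ = 33334 − 53326 = -19992.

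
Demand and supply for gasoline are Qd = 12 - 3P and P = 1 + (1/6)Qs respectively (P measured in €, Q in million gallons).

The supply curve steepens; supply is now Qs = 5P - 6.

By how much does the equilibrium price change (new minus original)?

+0.25

Original equilibrium: 12 - 3P = 6P - 6 gives 18 = 9P, so P = 2 and Q = 6.
The new curves are Qd = 12 - 3P (demand) and Qs = 5P - 6 (supply).
Equate the new curves: 12 - 3P = 5P - 6, giving 18 = 8P, P = 2.25, Q = 5.25.
ΔP = 2.25 − 2 = +0.25.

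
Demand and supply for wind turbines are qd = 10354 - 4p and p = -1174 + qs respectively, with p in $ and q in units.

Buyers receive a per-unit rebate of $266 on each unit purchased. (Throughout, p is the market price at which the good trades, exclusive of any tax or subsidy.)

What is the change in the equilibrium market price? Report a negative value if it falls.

+212.8

Initially, 10354 - 4p = p + 1174, so 9180 = 5p and p = 1836, q = 3010.
Since buyers' out-of-pocket price is the market price minus the rebate, the effective demand curve becomes qd = 11418 - 4p.
New equilibrium: 11418 - 4p = p + 1174 ⇒ 10244 = 5p ⇒ p = 2048.8, q = 3222.8.
Δp = 2048.8 − 1836 = +212.8.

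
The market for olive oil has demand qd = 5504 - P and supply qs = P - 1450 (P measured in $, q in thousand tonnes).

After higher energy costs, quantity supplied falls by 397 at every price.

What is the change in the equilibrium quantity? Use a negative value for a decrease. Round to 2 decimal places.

Before the shock: 5504 - P = P - 1450 ⇒ 6954 = 2P ⇒ P = 3477, q = 2027.
The new curves are qd = 5504 - P (demand) and qs = P - 1847 (supply).
Clearing the new market: 5504 - P = P - 1847, so P = 3675.5 and q = 1828.5.
Δq = 1828.5 − 2027 = -198.50.

-198.50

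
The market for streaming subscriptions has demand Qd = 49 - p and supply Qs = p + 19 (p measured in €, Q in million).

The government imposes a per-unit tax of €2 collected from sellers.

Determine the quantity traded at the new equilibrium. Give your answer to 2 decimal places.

Solve the original market: 49 - p = p + 19, hence p = 15 and Q = 34.
Since sellers keep the price net of the tax, the effective supply curve becomes Qs = p + 17.
Clearing the new market: 49 - p = p + 17, so p = 16 and Q = 33.

33.00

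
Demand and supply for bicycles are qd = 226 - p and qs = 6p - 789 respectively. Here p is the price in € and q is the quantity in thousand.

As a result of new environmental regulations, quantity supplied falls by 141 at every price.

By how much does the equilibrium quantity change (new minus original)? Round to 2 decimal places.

Solve the original market: 226 - p = 6p - 789, hence p = 145 and q = 81.
The shock moves the curves to qd = 226 - p and qs = 6p - 930.
Equate the new curves: 226 - p = 6p - 930, giving 1156 = 7p, p = 1156/7 ≈ 165.1429, q = 426/7 ≈ 60.8571.
Δq = 60.8571 − 81 = -20.14.

-20.14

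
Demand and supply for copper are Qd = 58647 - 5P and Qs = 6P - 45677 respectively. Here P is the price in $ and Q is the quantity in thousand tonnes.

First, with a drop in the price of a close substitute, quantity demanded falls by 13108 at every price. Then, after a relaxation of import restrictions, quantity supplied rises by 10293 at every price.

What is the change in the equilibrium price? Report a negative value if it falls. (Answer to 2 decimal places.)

Initially, 58647 - 5P = 6P - 45677, so 104324 = 11P and P = 9484, Q = 11227.
The new curves are Qd = 45539 - 5P (demand) and Qs = 6P - 35384 (supply).
Clearing the new market: 45539 - 5P = 6P - 35384, so P = 80923/11 ≈ 7356.6364 and Q = 96314/11 ≈ 8755.8182.
ΔP = 7356.6364 − 9484 = -2127.36.

-2127.36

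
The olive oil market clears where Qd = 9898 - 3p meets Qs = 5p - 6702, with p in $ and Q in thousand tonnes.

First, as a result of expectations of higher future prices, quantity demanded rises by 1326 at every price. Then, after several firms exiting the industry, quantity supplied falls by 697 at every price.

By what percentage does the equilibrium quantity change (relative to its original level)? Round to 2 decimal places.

+15.45

Original equilibrium: 9898 - 3p = 5p - 6702 gives 16600 = 8p, so p = 2075 and Q = 3673.
After the shift, demand is Qd = 11224 - 3p and supply is Qs = 5p - 7399.
Clearing the new market: 11224 - 3p = 5p - 7399, so p = 2327.875 and Q = 4240.375.
%ΔQ = (4240.375 − 3673) / 3673 × 100 = +15.45%.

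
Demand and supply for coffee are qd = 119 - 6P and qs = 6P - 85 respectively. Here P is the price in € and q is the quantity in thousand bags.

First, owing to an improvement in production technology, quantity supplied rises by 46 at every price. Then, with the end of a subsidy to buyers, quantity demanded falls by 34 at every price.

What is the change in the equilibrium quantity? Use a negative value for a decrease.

Before the shock: 119 - 6P = 6P - 85 ⇒ 204 = 12P ⇒ P = 17, q = 17.
The new curves are qd = 85 - 6P (demand) and qs = 6P - 39 (supply).
Clearing the new market: 85 - 6P = 6P - 39, so P = 31/3 ≈ 10.3333 and q = 23.
Δq = 23 − 17 = +6.

+6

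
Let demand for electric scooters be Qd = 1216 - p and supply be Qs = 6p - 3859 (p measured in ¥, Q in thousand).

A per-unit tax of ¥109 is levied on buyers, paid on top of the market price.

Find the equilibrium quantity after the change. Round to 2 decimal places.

397.57

Initially, 1216 - p = 6p - 3859, so 5075 = 7p and p = 725, Q = 491.
Since buyers pay the price plus the tax, the effective demand curve becomes Qd = 1107 - p.
New equilibrium: 1107 - p = 6p - 3859 ⇒ 4966 = 7p ⇒ p = 4966/7 ≈ 709.4286, Q = 2783/7 ≈ 397.5714.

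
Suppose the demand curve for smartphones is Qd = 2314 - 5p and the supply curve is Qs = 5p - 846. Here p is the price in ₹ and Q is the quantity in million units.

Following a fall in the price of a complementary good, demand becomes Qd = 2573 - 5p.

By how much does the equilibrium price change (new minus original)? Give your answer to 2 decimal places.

Original equilibrium: 2314 - 5p = 5p - 846 gives 3160 = 10p, so p = 316 and Q = 734.
The new curves are Qd = 2573 - 5p (demand) and Qs = 5p - 846 (supply).
Equate the new curves: 2573 - 5p = 5p - 846, giving 3419 = 10p, p = 341.9, Q = 863.5.
Δp = 341.9 − 316 = +25.90.

+25.90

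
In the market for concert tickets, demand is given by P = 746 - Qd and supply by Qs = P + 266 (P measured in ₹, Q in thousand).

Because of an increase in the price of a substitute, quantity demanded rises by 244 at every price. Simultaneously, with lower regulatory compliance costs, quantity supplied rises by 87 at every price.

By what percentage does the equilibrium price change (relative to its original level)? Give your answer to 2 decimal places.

+32.71

Original equilibrium: 746 - P = P + 266 gives 480 = 2P, so P = 240 and Q = 506.
With the change applied: demand Qd = 990 - P, supply Qs = P + 353.
Setting them equal: 990 - P = P + 353 → 637 = 2P, so P = 318.5 and Q = 671.5.
%ΔP = (318.5 − 240) / 240 × 100 = +32.71%.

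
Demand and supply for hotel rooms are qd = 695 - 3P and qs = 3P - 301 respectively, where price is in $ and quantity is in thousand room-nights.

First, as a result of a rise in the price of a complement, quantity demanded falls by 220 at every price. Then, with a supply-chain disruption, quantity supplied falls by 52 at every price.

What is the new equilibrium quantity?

Original equilibrium: 695 - 3P = 3P - 301 gives 996 = 6P, so P = 166 and q = 197.
The shock moves the curves to qd = 475 - 3P and qs = 3P - 353.
Clearing the new market: 475 - 3P = 3P - 353, so P = 138 and q = 61.

61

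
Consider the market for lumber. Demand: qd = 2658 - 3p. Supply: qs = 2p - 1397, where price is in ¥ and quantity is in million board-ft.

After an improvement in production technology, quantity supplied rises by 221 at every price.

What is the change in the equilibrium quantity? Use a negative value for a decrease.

Original equilibrium: 2658 - 3p = 2p - 1397 gives 4055 = 5p, so p = 811 and q = 225.
With the change applied: demand qd = 2658 - 3p, supply qs = 2p - 1176.
New equilibrium: 2658 - 3p = 2p - 1176 ⇒ 3834 = 5p ⇒ p = 766.8, q = 357.6.
Δq = 357.6 − 225 = +132.6.

+132.6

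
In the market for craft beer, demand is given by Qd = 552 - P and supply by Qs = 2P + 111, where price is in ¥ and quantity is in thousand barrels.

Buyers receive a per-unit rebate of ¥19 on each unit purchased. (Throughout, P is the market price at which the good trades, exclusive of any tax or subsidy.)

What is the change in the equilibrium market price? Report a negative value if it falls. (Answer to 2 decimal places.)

Solve the original market: 552 - P = 2P + 111, hence P = 147 and Q = 405.
Since buyers' out-of-pocket price is the market price minus the rebate, the effective demand curve becomes Qd = 571 - P.
New equilibrium: 571 - P = 2P + 111 ⇒ 460 = 3P ⇒ P = 460/3 ≈ 153.3333, Q = 1253/3 ≈ 417.6667.
ΔP = 153.3333 − 147 = +6.33.

+6.33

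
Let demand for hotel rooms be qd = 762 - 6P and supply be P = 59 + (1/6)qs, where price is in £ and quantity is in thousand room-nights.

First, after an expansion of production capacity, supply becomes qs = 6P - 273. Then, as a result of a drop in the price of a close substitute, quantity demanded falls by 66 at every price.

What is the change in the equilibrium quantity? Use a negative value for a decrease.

Before the shock: 762 - 6P = 6P - 354 ⇒ 1116 = 12P ⇒ P = 93, q = 204.
After the shift, demand is qd = 696 - 6P and supply is qs = 6P - 273.
Equate the new curves: 696 - 6P = 6P - 273, giving 969 = 12P, P = 80.75, q = 211.5.
Δq = 211.5 − 204 = +7.5.

+7.5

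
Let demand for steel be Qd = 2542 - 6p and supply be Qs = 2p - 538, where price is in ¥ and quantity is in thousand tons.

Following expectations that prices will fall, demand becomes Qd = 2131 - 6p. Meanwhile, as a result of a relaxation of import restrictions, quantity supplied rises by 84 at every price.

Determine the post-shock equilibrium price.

323.125

Solve the original market: 2542 - 6p = 2p - 538, hence p = 385 and Q = 232.
The shock moves the curves to Qd = 2131 - 6p and Qs = 2p - 454.
Equate the new curves: 2131 - 6p = 2p - 454, giving 2585 = 8p, p = 323.125, Q = 192.25.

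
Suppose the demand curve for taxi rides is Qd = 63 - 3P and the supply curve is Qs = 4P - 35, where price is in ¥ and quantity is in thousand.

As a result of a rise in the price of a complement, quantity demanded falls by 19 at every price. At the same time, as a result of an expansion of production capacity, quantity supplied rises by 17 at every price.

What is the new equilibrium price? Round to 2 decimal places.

Original equilibrium: 63 - 3P = 4P - 35 gives 98 = 7P, so P = 14 and Q = 21.
With the change applied: demand Qd = 44 - 3P, supply Qs = 4P - 18.
New equilibrium: 44 - 3P = 4P - 18 ⇒ 62 = 7P ⇒ P = 62/7 ≈ 8.8571, Q = 122/7 ≈ 17.4286.

8.86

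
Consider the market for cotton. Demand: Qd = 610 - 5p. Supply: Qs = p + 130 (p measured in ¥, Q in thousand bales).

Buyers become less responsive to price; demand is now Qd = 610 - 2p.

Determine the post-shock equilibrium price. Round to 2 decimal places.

160.00

Initially, 610 - 5p = p + 130, so 480 = 6p and p = 80, Q = 210.
After the shift, demand is Qd = 610 - 2p and supply is Qs = p + 130.
Equate the new curves: 610 - 2p = p + 130, giving 480 = 3p, p = 160, Q = 290.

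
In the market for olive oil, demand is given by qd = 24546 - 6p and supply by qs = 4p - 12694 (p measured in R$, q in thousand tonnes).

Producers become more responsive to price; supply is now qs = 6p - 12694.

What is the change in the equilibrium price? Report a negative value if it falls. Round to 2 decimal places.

-620.67

Initially, 24546 - 6p = 4p - 12694, so 37240 = 10p and p = 3724, q = 2202.
After the shift, demand is qd = 24546 - 6p and supply is qs = 6p - 12694.
New equilibrium: 24546 - 6p = 6p - 12694 ⇒ 37240 = 12p ⇒ p = 9310/3 ≈ 3103.3333, q = 5926.
Δp = 3103.3333 − 3724 = -620.67.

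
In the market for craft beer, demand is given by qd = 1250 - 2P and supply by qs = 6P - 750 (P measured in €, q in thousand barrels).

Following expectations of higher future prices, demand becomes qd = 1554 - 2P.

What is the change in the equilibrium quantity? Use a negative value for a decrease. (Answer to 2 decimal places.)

Initially, 1250 - 2P = 6P - 750, so 2000 = 8P and P = 250, q = 750.
With the change applied: demand qd = 1554 - 2P, supply qs = 6P - 750.
New equilibrium: 1554 - 2P = 6P - 750 ⇒ 2304 = 8P ⇒ P = 288, q = 978.
Δq = 978 − 750 = +228.00.

+228.00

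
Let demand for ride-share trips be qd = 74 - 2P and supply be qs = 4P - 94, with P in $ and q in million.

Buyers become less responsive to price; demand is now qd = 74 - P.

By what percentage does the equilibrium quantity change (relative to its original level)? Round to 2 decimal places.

+124.44

Initially, 74 - 2P = 4P - 94, so 168 = 6P and P = 28, q = 18.
The shock moves the curves to qd = 74 - P and qs = 4P - 94.
New equilibrium: 74 - P = 4P - 94 ⇒ 168 = 5P ⇒ P = 33.6, q = 40.4.
%Δq = (40.4 − 18) / 18 × 100 = +124.44%.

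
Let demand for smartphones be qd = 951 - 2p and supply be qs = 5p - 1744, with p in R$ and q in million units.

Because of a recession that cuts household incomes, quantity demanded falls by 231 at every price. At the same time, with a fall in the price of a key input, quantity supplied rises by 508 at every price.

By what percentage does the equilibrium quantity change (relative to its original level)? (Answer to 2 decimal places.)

Initially, 951 - 2p = 5p - 1744, so 2695 = 7p and p = 385, q = 181.
The shock moves the curves to qd = 720 - 2p and qs = 5p - 1236.
Setting them equal: 720 - 2p = 5p - 1236 → 1956 = 7p, so p = 1956/7 ≈ 279.4286 and q = 1128/7 ≈ 161.1429.
%Δq = (161.1429 − 181) / 181 × 100 = -10.97%.

-10.97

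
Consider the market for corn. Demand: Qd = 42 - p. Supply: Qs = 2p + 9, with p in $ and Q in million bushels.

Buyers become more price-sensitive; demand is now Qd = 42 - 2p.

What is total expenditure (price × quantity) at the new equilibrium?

210.375

Initially, 42 - p = 2p + 9, so 33 = 3p and p = 11, Q = 31.
With the change applied: demand Qd = 42 - 2p, supply Qs = 2p + 9.
Clearing the new market: 42 - 2p = 2p + 9, so p = 8.25 and Q = 25.5.
New expenditure = 8.25 × 25.5 = 210.375.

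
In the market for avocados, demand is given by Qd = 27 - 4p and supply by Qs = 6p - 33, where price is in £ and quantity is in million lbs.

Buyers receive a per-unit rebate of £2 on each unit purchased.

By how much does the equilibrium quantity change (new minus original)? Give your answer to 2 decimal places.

+4.80

Initially, 27 - 4p = 6p - 33, so 60 = 10p and p = 6, Q = 3.
Since buyers' out-of-pocket price is the market price minus the rebate, the effective demand curve becomes Qd = 35 - 4p.
Clearing the new market: 35 - 4p = 6p - 33, so p = 6.8 and Q = 7.8.
ΔQ = 7.8 − 3 = +4.80.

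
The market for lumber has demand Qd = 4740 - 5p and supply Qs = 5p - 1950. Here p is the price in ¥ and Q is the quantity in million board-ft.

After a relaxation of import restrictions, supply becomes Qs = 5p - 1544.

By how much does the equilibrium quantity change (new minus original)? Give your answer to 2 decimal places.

Before the shock: 4740 - 5p = 5p - 1950 ⇒ 6690 = 10p ⇒ p = 669, Q = 1395.
The shock moves the curves to Qd = 4740 - 5p and Qs = 5p - 1544.
Setting them equal: 4740 - 5p = 5p - 1544 → 6284 = 10p, so p = 628.4 and Q = 1598.
ΔQ = 1598 − 1395 = +203.00.

+203.00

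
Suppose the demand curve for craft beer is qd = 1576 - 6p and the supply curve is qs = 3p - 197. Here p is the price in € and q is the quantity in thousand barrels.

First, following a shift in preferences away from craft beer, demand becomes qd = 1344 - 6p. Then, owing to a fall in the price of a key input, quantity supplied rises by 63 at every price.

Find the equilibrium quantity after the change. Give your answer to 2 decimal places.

Solve the original market: 1576 - 6p = 3p - 197, hence p = 197 and q = 394.
With the change applied: demand qd = 1344 - 6p, supply qs = 3p - 134.
New equilibrium: 1344 - 6p = 3p - 134 ⇒ 1478 = 9p ⇒ p = 1478/9 ≈ 164.2222, q = 1076/3 ≈ 358.6667.

358.67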